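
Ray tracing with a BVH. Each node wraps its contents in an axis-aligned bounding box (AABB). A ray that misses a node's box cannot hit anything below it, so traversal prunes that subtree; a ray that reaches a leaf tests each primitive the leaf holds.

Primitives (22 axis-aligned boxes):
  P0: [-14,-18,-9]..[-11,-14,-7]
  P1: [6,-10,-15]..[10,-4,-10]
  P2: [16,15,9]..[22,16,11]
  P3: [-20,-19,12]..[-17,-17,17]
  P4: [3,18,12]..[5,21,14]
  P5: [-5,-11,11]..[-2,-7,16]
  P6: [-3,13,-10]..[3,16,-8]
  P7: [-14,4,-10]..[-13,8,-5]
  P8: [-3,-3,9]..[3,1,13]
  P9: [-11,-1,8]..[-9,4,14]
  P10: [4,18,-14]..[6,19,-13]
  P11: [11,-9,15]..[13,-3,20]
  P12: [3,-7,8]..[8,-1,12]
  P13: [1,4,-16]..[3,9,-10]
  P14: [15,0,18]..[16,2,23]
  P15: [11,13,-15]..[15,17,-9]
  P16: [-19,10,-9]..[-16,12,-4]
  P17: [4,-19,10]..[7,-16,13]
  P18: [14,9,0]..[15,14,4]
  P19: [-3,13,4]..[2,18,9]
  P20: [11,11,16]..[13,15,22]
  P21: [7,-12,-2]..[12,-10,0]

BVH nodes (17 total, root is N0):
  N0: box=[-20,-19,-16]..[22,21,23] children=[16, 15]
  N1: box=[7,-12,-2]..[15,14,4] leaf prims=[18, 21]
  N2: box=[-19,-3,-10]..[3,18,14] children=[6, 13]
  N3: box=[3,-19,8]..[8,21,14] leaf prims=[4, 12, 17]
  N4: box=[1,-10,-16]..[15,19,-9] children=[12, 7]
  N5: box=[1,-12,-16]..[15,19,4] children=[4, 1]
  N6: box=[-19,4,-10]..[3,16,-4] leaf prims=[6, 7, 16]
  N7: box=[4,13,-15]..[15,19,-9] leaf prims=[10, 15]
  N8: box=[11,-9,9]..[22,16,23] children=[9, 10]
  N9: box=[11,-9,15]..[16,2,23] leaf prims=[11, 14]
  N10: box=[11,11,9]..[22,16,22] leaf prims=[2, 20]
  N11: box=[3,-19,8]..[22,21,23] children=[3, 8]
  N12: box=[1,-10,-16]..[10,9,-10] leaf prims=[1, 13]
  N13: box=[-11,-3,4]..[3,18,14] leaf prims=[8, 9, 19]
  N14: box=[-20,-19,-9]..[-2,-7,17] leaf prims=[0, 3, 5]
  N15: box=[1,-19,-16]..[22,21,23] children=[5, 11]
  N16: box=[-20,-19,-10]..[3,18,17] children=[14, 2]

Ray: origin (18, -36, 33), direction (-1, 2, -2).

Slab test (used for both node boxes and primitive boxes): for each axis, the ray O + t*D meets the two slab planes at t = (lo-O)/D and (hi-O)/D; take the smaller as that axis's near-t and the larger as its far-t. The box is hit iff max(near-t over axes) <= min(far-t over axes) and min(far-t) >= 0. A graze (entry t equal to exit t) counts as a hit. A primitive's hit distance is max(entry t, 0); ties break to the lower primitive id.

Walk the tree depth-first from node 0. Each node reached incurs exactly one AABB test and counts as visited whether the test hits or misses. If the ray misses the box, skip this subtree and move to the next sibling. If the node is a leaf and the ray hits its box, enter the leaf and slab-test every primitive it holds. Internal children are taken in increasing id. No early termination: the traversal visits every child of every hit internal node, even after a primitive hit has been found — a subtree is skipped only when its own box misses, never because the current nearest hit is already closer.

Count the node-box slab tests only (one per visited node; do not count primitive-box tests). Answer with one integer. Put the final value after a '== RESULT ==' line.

Trace the traversal:
N0 x:[-4,38] y:[17/2,57/2] z:[5,49/2] -> hit [17/2,49/2], descend [15, 16]
  N15 x:[-4,17] y:[17/2,57/2] z:[5,49/2] -> hit [17/2,17], descend [5, 11]
    N5 x:[3,17] y:[12,55/2] z:[29/2,49/2] -> hit [29/2,17], descend [1, 4]
      N1 x:[3,11] y:[12,25] z:[29/2,35/2] -> miss, prune
      N4 x:[3,17] y:[13,55/2] z:[21,49/2] -> miss, prune
    N11 x:[-4,15] y:[17/2,57/2] z:[5,25/2] -> hit [17/2,25/2], descend [3, 8]
      N3 x:[10,15] y:[17/2,57/2] z:[19/2,25/2] -> hit [10,25/2] leaf, test {P4(miss), P12(miss), P17(miss)}
      N8 x:[-4,7] y:[27/2,26] z:[5,12] -> miss, prune
  N16 x:[15,38] y:[17/2,27] z:[8,43/2] -> hit [15,43/2], descend [2, 14]
    N2 x:[15,37] y:[33/2,27] z:[19/2,43/2] -> hit [33/2,43/2], descend [6, 13]
      N6 x:[15,37] y:[20,26] z:[37/2,43/2] -> hit [20,43/2] leaf, test {P6(miss), P7(miss), P16(miss)}
      N13 x:[15,29] y:[33/2,27] z:[19/2,29/2] -> miss, prune
    N14 x:[20,38] y:[17/2,29/2] z:[8,21] -> miss, prune

Visited [0, 15, 5, 1, 4, 11, 3, 8, 16, 2, 6, 13, 14]. Tests: 13 box, 2 leaf. Nearest: miss.

== RESULT ==
13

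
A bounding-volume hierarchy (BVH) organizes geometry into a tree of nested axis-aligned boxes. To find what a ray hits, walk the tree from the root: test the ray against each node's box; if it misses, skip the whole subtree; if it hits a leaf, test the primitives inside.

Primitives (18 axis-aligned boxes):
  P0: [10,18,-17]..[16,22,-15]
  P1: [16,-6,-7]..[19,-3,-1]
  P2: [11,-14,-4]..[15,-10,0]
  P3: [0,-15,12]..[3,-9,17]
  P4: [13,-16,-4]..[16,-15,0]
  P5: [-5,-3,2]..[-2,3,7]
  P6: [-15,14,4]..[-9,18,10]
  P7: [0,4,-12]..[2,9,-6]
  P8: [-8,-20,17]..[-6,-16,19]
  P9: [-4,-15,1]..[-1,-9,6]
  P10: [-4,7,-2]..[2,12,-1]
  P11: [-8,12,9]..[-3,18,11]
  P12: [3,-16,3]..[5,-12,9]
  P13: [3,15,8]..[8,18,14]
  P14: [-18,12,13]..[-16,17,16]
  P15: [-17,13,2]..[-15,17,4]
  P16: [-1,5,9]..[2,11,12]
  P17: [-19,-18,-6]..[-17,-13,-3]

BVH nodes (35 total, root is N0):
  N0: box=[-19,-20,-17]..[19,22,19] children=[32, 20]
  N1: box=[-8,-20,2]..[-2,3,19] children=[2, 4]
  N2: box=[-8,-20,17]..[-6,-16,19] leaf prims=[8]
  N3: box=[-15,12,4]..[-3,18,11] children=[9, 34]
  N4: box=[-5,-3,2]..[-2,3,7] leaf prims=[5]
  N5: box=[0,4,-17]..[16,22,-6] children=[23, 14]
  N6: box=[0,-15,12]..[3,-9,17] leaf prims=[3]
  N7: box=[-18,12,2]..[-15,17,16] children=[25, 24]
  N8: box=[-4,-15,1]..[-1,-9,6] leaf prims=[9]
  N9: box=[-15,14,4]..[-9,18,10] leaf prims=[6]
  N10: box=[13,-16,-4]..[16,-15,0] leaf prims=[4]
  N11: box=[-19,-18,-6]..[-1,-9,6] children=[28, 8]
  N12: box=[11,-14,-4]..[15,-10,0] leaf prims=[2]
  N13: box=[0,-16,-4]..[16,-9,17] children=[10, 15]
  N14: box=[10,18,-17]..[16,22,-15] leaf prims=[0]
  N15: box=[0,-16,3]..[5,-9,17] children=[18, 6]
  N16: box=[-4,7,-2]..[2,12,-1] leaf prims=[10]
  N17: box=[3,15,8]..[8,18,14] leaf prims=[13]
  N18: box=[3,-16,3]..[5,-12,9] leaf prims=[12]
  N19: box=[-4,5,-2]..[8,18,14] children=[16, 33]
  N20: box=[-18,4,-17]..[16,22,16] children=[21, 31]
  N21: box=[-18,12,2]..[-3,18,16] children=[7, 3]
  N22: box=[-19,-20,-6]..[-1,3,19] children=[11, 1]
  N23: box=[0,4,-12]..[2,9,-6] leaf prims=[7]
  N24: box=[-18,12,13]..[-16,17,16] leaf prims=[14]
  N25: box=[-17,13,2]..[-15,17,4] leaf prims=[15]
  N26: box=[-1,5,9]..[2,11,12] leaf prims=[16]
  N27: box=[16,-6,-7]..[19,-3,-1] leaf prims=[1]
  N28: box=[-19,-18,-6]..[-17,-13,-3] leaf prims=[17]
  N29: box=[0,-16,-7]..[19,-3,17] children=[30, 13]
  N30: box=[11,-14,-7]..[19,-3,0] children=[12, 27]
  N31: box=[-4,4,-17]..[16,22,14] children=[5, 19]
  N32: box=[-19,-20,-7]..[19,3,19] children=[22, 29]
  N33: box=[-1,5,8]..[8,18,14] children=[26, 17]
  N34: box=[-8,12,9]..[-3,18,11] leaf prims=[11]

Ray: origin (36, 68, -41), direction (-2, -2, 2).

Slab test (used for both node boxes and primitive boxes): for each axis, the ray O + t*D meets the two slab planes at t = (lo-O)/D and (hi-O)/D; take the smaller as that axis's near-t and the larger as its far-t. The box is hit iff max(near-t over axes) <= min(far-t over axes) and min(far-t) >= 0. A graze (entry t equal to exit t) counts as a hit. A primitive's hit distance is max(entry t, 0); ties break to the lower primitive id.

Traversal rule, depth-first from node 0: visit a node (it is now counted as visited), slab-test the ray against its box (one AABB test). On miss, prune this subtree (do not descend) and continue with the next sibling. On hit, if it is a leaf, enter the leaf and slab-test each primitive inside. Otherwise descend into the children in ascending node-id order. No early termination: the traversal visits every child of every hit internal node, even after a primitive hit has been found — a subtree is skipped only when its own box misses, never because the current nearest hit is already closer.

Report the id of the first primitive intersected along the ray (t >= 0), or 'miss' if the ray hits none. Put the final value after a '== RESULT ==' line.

Traverse from the root:
N0 x:[17/2,55/2] y:[23,44] z:[12,30] -> hit [23,55/2], descend [20, 32]
  N20 x:[10,27] y:[23,32] z:[12,57/2] -> hit [23,27], descend [21, 31]
    N21 x:[39/2,27] y:[25,28] z:[43/2,57/2] -> hit [25,27], descend [3, 7]
      N3 x:[39/2,51/2] y:[25,28] z:[45/2,26] -> hit [25,51/2], descend [9, 34]
        N9 x:[45/2,51/2] y:[25,27] z:[45/2,51/2] -> hit [25,51/2] leaf, test {P6@t=25}
        N34 x:[39/2,22] y:[25,28] z:[25,26] -> miss, prune
      N7 x:[51/2,27] y:[51/2,28] z:[43/2,57/2] -> hit [51/2,27], descend [24, 25]
        N24 x:[26,27] y:[51/2,28] z:[27,57/2] -> hit [27,27] leaf, test {P14@t=27}
        N25 x:[51/2,53/2] y:[51/2,55/2] z:[43/2,45/2] -> miss, prune
    N31 x:[10,20] y:[23,32] z:[12,55/2] -> miss, prune
  N32 x:[17/2,55/2] y:[65/2,44] z:[17,30] -> miss, prune

11 AABB tests over nodes [0, 20, 21, 3, 9, 34, 7, 24, 25, 31, 32]; 2 leaves entered; closest P6.

== RESULT ==
6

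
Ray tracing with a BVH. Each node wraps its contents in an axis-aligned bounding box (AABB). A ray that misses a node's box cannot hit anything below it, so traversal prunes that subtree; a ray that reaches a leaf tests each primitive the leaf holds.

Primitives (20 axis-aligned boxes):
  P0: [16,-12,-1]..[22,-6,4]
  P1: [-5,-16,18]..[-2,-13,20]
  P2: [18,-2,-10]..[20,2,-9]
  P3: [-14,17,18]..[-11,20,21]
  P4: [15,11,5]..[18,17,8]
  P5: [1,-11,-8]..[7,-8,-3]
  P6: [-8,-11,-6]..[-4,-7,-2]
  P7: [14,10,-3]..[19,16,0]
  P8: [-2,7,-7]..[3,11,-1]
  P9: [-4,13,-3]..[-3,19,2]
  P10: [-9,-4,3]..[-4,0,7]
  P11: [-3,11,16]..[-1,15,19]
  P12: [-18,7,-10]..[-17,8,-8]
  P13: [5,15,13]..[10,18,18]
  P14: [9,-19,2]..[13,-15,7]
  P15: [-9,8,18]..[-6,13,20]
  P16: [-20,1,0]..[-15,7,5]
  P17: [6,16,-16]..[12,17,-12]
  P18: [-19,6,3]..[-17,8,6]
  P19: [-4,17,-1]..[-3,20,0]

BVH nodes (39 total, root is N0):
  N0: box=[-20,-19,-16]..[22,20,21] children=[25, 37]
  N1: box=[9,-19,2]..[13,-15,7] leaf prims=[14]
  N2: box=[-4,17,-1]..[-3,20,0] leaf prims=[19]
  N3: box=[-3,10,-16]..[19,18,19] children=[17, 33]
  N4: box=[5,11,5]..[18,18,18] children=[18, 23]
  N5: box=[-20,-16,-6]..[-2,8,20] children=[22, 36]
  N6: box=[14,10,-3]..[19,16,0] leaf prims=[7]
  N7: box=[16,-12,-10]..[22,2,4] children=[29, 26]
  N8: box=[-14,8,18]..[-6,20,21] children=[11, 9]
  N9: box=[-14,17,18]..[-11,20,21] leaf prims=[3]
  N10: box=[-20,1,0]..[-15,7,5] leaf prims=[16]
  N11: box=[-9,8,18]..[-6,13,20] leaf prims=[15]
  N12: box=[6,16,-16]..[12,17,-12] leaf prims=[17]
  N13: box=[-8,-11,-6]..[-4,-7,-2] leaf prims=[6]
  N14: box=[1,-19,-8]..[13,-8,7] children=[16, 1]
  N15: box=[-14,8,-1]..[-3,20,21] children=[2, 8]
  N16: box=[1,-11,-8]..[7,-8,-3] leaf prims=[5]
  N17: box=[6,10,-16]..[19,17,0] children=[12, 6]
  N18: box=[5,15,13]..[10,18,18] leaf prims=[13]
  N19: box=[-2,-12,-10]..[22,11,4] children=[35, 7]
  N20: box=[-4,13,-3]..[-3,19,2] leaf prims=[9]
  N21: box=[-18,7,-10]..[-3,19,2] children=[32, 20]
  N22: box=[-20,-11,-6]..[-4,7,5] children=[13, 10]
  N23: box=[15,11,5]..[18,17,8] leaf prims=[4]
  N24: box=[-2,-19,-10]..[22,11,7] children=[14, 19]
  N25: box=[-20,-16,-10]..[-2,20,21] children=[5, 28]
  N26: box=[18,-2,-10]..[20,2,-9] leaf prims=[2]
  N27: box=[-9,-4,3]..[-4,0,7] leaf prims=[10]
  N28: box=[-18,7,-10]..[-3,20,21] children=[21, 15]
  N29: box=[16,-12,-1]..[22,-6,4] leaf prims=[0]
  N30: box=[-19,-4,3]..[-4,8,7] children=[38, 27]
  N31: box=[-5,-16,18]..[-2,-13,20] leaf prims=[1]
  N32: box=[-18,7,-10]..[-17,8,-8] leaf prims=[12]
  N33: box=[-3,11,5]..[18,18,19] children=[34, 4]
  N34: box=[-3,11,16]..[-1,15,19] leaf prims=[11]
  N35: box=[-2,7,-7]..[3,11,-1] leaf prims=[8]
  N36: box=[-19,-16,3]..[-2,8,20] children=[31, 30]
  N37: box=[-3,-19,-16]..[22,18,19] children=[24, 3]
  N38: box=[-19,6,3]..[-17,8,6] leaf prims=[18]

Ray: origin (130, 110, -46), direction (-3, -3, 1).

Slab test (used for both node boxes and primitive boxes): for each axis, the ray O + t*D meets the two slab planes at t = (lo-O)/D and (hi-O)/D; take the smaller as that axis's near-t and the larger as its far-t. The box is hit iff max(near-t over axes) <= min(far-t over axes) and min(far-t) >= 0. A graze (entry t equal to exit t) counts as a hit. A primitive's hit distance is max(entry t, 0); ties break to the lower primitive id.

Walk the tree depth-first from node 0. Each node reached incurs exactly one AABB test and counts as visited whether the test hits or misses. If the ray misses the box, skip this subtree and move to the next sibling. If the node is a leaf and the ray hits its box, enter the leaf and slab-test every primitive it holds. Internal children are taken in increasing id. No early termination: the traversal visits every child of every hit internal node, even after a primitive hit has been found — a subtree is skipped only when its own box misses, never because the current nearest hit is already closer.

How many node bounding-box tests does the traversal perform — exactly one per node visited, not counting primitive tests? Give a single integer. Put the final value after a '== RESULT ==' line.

Traverse from the root:
N0 x:[36,50] y:[30,43] z:[30,67] -> hit [36,43], descend [25, 37]
  N25 x:[44,50] y:[30,42] z:[36,67] -> miss, prune
  N37 x:[36,133/3] y:[92/3,43] z:[30,65] -> hit [36,43], descend [3, 24]
    N3 x:[37,133/3] y:[92/3,100/3] z:[30,65] -> miss, prune
    N24 x:[36,44] y:[33,43] z:[36,53] -> hit [36,43], descend [14, 19]
      N14 x:[39,43] y:[118/3,43] z:[38,53] -> hit [118/3,43], descend [1, 16]
        N1 x:[39,121/3] y:[125/3,43] z:[48,53] -> miss, prune
        N16 x:[41,43] y:[118/3,121/3] z:[38,43] -> miss, prune
      N19 x:[36,44] y:[33,122/3] z:[36,50] -> hit [36,122/3], descend [7, 35]
        N7 x:[36,38] y:[36,122/3] z:[36,50] -> hit [36,38], descend [26, 29]
          N26 x:[110/3,112/3] y:[36,112/3] z:[36,37] -> hit [110/3,37] leaf, test {P2@t=110/3}
          N29 x:[36,38] y:[116/3,122/3] z:[45,50] -> miss, prune
        N35 x:[127/3,44] y:[33,103/3] z:[39,45] -> miss, prune

order=[0, 25, 37, 3, 24, 14, 1, 16, 19, 7, 26, 29, 35]  |boxes|=13  |leaves|=1  hit=P2

== RESULT ==
13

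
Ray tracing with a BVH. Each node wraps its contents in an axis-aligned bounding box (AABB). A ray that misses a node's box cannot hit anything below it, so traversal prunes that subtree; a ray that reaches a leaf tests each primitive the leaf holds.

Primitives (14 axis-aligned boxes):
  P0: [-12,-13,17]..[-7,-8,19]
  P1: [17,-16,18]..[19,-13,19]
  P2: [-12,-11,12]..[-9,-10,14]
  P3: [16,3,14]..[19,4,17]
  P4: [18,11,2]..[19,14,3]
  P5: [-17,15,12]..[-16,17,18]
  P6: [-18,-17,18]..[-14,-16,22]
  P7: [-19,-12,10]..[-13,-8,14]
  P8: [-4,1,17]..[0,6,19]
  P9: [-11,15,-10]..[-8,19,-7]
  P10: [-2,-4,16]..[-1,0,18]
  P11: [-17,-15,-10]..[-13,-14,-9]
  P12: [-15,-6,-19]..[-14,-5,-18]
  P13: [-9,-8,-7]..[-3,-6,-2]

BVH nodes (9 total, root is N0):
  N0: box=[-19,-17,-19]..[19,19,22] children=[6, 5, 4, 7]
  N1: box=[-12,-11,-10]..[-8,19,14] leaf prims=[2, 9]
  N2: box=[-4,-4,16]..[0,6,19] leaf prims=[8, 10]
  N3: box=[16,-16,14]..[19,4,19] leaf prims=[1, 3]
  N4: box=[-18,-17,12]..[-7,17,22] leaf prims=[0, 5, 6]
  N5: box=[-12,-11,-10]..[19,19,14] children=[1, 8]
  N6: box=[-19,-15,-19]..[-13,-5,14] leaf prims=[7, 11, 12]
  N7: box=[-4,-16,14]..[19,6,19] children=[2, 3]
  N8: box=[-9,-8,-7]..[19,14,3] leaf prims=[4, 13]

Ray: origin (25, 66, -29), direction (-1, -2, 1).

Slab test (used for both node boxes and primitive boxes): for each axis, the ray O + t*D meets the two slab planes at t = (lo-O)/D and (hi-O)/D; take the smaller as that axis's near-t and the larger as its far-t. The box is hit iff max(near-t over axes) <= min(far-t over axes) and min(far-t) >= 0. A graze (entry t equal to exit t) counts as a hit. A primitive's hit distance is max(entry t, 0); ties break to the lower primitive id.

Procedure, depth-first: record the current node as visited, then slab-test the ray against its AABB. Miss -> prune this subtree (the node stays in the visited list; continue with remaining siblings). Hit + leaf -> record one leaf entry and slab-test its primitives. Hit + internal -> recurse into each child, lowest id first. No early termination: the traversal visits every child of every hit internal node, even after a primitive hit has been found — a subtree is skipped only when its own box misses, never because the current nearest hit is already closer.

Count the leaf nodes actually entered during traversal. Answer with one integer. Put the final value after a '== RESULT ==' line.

Traverse from the root:
N0 x:[6,44] y:[47/2,83/2] z:[10,51] -> hit [47/2,83/2], descend [4, 5, 6, 7]
  N4 x:[32,43] y:[49/2,83/2] z:[41,51] -> hit [41,83/2] leaf, test {P0(miss), P5(miss), P6(miss)}
  N5 x:[6,37] y:[47/2,77/2] z:[19,43] -> hit [47/2,37], descend [1, 8]
    N1 x:[33,37] y:[47/2,77/2] z:[19,43] -> hit [33,37] leaf, test {P2(miss), P9(miss)}
    N8 x:[6,34] y:[26,37] z:[22,32] -> hit [26,32] leaf, test {P4(miss), P13(miss)}
  N6 x:[38,44] y:[71/2,81/2] z:[10,43] -> hit [38,81/2] leaf, test {P7@t=39, P11(miss), P12(miss)}
  N7 x:[6,29] y:[30,41] z:[43,48] -> miss, prune

order=[0, 4, 5, 1, 8, 6, 7]  |boxes|=7  |leaves|=4  hit=P7

== RESULT ==
4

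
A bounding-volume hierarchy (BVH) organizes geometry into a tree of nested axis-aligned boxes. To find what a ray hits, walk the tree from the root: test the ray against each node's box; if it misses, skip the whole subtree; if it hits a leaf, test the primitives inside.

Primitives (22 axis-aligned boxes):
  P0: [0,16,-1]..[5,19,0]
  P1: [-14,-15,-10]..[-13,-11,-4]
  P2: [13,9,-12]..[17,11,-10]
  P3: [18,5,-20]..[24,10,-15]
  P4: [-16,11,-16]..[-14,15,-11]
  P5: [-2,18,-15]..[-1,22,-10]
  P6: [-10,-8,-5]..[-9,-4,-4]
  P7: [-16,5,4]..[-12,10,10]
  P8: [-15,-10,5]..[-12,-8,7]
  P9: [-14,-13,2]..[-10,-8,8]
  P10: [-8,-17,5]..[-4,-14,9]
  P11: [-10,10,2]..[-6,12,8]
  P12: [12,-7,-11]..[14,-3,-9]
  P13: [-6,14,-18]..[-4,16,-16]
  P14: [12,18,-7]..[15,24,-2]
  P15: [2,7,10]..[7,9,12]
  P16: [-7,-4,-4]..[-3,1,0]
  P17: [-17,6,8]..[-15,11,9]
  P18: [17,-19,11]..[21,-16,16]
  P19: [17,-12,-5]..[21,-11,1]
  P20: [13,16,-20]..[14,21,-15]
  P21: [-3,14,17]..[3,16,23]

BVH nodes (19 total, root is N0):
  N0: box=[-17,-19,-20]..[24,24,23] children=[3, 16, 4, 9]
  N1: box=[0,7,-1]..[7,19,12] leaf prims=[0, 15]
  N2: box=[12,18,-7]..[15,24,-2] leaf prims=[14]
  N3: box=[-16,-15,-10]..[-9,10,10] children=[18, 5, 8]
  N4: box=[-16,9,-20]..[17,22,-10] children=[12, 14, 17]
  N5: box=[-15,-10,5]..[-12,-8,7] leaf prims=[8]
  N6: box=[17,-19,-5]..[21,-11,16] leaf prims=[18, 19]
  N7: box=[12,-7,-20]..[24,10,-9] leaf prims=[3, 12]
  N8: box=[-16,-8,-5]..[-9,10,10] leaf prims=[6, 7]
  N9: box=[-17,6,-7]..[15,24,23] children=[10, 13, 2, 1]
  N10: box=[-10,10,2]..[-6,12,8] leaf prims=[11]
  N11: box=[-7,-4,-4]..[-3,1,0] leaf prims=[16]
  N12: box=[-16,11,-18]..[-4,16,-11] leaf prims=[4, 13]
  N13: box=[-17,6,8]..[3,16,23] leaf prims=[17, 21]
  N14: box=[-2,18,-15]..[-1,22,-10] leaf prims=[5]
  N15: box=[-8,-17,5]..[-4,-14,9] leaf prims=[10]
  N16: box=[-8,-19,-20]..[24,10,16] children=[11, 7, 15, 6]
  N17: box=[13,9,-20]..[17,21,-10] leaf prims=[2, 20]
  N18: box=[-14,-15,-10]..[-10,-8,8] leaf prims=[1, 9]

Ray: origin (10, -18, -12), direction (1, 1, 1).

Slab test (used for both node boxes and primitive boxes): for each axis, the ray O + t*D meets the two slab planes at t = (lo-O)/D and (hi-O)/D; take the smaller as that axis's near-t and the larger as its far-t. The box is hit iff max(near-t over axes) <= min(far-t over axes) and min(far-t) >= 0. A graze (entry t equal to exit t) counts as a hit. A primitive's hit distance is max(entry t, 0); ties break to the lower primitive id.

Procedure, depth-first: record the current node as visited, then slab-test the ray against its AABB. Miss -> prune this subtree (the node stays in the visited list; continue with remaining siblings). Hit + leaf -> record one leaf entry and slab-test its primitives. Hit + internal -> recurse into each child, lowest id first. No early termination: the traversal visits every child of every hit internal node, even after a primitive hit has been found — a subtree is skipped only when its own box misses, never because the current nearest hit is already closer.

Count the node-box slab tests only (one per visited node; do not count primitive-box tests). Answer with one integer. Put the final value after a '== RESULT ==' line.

Trace the traversal:
N0 x:[-27,14] y:[-1,42] z:[-8,35] -> hit [-1,14], descend [3, 4, 9, 16]
  N3 x:[-26,-19] y:[3,28] z:[2,22] -> miss, prune
  N4 x:[-26,7] y:[27,40] z:[-8,2] -> miss, prune
  N9 x:[-27,5] y:[24,42] z:[5,35] -> miss, prune
  N16 x:[-18,14] y:[-1,28] z:[-8,28] -> hit [-1,14], descend [6, 7, 11, 15]
    N6 x:[7,11] y:[-1,7] z:[7,28] -> hit [7,7] leaf, test {P18(miss), P19@t=7}
    N7 x:[2,14] y:[11,28] z:[-8,3] -> miss, prune
    N11 x:[-17,-13] y:[14,19] z:[8,12] -> miss, prune
    N15 x:[-18,-14] y:[1,4] z:[17,21] -> miss, prune

9 AABB tests over nodes [0, 3, 4, 9, 16, 6, 7, 11, 15]; 1 leaf entered; closest P19.

== RESULT ==
9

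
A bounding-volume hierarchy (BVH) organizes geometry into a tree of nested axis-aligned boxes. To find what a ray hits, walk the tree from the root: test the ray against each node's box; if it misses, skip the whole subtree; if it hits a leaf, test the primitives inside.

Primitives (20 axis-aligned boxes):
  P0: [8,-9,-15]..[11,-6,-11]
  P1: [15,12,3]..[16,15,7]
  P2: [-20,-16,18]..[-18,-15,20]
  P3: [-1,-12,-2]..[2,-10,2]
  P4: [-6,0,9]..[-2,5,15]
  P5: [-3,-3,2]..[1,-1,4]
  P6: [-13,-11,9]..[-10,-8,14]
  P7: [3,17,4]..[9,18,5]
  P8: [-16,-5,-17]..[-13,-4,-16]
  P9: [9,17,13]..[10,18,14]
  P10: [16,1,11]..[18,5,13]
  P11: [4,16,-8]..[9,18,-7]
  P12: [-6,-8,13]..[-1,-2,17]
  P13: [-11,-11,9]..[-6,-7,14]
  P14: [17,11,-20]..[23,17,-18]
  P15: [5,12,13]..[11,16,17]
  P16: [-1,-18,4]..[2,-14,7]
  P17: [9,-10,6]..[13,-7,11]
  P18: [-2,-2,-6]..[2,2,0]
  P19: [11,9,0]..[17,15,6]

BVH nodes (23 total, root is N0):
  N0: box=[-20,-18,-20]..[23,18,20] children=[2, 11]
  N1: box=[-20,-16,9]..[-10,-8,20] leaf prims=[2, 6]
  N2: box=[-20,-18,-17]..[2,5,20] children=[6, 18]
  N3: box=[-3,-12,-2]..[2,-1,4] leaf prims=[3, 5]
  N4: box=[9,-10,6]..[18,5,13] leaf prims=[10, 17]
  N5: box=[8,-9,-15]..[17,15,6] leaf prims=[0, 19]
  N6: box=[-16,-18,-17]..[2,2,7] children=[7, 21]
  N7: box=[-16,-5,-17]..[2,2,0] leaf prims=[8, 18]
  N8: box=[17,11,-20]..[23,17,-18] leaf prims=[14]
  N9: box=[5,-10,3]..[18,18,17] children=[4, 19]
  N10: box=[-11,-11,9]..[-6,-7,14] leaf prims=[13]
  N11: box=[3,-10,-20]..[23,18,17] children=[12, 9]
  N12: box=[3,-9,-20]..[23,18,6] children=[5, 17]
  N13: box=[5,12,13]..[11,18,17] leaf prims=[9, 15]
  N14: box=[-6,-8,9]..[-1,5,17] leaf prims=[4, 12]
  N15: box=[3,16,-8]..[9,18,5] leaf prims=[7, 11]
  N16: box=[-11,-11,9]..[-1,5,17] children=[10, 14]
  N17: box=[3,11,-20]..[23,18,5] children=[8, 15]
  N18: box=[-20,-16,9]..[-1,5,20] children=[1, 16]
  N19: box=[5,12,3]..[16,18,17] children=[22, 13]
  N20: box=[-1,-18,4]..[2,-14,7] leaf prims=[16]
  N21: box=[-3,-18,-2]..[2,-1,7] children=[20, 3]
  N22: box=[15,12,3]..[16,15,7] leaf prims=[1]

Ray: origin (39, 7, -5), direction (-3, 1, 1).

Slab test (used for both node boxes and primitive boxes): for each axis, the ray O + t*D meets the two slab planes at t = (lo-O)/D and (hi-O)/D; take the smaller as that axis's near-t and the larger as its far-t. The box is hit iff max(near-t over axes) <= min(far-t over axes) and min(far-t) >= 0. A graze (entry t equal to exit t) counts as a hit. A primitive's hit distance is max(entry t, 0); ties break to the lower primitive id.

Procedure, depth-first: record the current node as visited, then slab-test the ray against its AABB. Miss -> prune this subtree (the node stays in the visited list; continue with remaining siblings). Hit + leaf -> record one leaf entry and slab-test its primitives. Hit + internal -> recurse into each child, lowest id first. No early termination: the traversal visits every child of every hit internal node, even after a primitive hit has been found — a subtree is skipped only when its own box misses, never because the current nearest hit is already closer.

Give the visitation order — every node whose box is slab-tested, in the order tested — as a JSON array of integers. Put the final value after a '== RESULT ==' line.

Walk:
N0 x:[16/3,59/3] y:[-25,11] z:[-15,25] -> hit [16/3,11], descend [2, 11]
  N2 x:[37/3,59/3] y:[-25,-2] z:[-12,25] -> miss, prune
  N11 x:[16/3,12] y:[-17,11] z:[-15,22] -> hit [16/3,11], descend [9, 12]
    N9 x:[7,34/3] y:[-17,11] z:[8,22] -> hit [8,11], descend [4, 19]
      N4 x:[7,10] y:[-17,-2] z:[11,18] -> miss, prune
      N19 x:[23/3,34/3] y:[5,11] z:[8,22] -> hit [8,11], descend [13, 22]
        N13 x:[28/3,34/3] y:[5,11] z:[18,22] -> miss, prune
        N22 x:[23/3,8] y:[5,8] z:[8,12] -> hit [8,8] leaf, test {P1@t=8}
    N12 x:[16/3,12] y:[-16,11] z:[-15,11] -> hit [16/3,11], descend [5, 17]
      N5 x:[22/3,31/3] y:[-16,8] z:[-10,11] -> hit [22/3,8] leaf, test {P0(miss), P19@t=22/3}
      N17 x:[16/3,12] y:[4,11] z:[-15,10] -> hit [16/3,10], descend [8, 15]
        N8 x:[16/3,22/3] y:[4,10] z:[-15,-13] -> miss, prune
        N15 x:[10,12] y:[9,11] z:[-3,10] -> hit [10,10] leaf, test {P7@t=10, P11(miss)}

Visited [0, 2, 11, 9, 4, 19, 13, 22, 12, 5, 17, 8, 15]. Tests: 13 box, 3 leaf. Nearest: P19.

== RESULT ==
[0, 2, 11, 9, 4, 19, 13, 22, 12, 5, 17, 8, 15]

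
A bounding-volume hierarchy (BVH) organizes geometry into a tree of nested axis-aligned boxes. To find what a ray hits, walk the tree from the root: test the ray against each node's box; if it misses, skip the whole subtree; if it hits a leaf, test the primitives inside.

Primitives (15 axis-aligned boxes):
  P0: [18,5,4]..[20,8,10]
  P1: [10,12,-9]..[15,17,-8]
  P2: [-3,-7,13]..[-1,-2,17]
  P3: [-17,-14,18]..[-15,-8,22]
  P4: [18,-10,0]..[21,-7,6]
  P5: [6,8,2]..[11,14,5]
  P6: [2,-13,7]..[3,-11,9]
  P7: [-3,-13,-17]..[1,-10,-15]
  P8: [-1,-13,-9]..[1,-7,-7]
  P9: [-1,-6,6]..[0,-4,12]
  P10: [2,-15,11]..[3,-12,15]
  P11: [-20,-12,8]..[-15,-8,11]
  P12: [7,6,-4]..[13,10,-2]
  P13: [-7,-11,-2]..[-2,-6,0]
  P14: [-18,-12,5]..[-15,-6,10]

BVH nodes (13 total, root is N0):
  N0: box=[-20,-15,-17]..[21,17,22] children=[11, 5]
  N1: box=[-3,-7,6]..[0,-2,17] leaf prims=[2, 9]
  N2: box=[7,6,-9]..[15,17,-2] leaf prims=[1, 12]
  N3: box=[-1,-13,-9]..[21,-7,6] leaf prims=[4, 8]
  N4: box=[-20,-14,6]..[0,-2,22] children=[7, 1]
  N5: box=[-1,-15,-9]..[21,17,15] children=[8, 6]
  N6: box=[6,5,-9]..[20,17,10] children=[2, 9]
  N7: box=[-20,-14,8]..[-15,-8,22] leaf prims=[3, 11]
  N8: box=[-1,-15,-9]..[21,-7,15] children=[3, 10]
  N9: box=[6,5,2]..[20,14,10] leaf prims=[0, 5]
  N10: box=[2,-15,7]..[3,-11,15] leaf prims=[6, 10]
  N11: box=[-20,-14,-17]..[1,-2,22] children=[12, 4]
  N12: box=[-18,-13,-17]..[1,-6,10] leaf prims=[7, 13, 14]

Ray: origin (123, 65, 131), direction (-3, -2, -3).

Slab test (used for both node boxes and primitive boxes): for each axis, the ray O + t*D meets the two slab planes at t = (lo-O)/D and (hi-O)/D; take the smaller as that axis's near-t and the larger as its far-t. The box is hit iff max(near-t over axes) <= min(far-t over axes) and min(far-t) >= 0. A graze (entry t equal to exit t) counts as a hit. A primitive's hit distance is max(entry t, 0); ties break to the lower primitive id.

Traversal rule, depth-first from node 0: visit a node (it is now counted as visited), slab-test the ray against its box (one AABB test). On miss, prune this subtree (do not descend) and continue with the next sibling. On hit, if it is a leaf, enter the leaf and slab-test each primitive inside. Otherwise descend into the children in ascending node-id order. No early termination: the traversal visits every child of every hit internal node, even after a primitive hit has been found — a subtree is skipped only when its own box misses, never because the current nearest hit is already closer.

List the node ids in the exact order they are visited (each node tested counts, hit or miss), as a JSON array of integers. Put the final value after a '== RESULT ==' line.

Traverse from the root:
N0 x:[34,143/3] y:[24,40] z:[109/3,148/3] -> hit [109/3,40], descend [5, 11]
  N5 x:[34,124/3] y:[24,40] z:[116/3,140/3] -> hit [116/3,40], descend [6, 8]
    N6 x:[103/3,39] y:[24,30] z:[121/3,140/3] -> miss, prune
    N8 x:[34,124/3] y:[36,40] z:[116/3,140/3] -> hit [116/3,40], descend [3, 10]
      N3 x:[34,124/3] y:[36,39] z:[125/3,140/3] -> miss, prune
      N10 x:[40,121/3] y:[38,40] z:[116/3,124/3] -> hit [40,40] leaf, test {P6(miss), P10@t=40}
  N11 x:[122/3,143/3] y:[67/2,79/2] z:[109/3,148/3] -> miss, prune

Summary -> nodes [0, 5, 6, 8, 3, 10, 11]; box-tests=7; leaf-entries=1; first=P10

== RESULT ==
[0, 5, 6, 8, 3, 10, 11]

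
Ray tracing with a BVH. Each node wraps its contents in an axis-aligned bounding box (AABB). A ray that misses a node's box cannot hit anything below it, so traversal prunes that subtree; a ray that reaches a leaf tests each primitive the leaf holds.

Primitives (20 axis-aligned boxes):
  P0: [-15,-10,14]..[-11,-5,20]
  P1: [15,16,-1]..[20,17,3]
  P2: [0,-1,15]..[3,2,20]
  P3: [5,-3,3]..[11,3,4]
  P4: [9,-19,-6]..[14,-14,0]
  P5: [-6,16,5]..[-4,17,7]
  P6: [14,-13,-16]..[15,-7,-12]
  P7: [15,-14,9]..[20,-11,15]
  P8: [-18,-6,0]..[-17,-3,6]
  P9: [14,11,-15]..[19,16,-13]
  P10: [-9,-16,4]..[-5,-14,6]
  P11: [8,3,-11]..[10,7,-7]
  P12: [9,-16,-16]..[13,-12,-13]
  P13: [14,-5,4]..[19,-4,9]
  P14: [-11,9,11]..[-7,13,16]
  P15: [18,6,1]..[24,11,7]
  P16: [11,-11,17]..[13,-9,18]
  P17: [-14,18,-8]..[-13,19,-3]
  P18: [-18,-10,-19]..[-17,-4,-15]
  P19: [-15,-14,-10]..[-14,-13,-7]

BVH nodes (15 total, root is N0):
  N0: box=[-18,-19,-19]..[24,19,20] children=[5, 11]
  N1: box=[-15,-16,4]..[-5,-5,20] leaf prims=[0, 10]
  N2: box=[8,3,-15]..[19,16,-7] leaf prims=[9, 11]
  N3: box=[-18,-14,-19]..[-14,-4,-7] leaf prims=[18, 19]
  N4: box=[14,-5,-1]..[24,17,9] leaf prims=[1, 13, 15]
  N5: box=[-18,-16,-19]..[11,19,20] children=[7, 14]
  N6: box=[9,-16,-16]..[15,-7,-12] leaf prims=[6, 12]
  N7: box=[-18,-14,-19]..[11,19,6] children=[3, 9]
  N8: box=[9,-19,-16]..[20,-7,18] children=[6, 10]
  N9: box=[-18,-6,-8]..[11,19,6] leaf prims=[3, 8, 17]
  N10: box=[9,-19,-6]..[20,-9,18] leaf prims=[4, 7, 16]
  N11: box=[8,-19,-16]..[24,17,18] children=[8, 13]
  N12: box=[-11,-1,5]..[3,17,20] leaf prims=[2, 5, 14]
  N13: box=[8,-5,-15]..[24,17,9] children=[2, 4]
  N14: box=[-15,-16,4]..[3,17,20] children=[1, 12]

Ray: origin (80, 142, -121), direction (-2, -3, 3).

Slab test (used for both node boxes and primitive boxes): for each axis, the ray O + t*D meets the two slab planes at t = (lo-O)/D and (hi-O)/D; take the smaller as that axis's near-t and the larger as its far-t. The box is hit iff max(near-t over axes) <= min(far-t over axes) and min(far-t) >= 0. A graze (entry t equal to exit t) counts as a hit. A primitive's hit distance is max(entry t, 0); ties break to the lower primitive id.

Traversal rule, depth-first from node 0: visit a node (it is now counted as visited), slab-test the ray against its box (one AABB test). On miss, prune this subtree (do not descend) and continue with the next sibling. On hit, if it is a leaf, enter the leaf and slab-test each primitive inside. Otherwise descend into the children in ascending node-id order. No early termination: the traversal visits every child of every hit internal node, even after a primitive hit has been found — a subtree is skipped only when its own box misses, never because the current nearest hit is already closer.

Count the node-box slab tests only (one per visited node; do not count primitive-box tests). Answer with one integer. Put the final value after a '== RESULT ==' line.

Trace the traversal:
N0 x:[28,49] y:[41,161/3] z:[34,47] -> hit [41,47], descend [5, 11]
  N5 x:[69/2,49] y:[41,158/3] z:[34,47] -> hit [41,47], descend [7, 14]
    N7 x:[69/2,49] y:[41,52] z:[34,127/3] -> hit [41,127/3], descend [3, 9]
      N3 x:[47,49] y:[146/3,52] z:[34,38] -> miss, prune
      N9 x:[69/2,49] y:[41,148/3] z:[113/3,127/3] -> hit [41,127/3] leaf, test {P3(miss), P8(miss), P17(miss)}
    N14 x:[77/2,95/2] y:[125/3,158/3] z:[125/3,47] -> hit [125/3,47], descend [1, 12]
      N1 x:[85/2,95/2] y:[49,158/3] z:[125/3,47] -> miss, prune
      N12 x:[77/2,91/2] y:[125/3,143/3] z:[42,47] -> hit [42,91/2] leaf, test {P2(miss), P5@t=42, P14@t=44}
  N11 x:[28,36] y:[125/3,161/3] z:[35,139/3] -> miss, prune

Visited [0, 5, 7, 3, 9, 14, 1, 12, 11]. Tests: 9 box, 2 leaf. Nearest: P5.

== RESULT ==
9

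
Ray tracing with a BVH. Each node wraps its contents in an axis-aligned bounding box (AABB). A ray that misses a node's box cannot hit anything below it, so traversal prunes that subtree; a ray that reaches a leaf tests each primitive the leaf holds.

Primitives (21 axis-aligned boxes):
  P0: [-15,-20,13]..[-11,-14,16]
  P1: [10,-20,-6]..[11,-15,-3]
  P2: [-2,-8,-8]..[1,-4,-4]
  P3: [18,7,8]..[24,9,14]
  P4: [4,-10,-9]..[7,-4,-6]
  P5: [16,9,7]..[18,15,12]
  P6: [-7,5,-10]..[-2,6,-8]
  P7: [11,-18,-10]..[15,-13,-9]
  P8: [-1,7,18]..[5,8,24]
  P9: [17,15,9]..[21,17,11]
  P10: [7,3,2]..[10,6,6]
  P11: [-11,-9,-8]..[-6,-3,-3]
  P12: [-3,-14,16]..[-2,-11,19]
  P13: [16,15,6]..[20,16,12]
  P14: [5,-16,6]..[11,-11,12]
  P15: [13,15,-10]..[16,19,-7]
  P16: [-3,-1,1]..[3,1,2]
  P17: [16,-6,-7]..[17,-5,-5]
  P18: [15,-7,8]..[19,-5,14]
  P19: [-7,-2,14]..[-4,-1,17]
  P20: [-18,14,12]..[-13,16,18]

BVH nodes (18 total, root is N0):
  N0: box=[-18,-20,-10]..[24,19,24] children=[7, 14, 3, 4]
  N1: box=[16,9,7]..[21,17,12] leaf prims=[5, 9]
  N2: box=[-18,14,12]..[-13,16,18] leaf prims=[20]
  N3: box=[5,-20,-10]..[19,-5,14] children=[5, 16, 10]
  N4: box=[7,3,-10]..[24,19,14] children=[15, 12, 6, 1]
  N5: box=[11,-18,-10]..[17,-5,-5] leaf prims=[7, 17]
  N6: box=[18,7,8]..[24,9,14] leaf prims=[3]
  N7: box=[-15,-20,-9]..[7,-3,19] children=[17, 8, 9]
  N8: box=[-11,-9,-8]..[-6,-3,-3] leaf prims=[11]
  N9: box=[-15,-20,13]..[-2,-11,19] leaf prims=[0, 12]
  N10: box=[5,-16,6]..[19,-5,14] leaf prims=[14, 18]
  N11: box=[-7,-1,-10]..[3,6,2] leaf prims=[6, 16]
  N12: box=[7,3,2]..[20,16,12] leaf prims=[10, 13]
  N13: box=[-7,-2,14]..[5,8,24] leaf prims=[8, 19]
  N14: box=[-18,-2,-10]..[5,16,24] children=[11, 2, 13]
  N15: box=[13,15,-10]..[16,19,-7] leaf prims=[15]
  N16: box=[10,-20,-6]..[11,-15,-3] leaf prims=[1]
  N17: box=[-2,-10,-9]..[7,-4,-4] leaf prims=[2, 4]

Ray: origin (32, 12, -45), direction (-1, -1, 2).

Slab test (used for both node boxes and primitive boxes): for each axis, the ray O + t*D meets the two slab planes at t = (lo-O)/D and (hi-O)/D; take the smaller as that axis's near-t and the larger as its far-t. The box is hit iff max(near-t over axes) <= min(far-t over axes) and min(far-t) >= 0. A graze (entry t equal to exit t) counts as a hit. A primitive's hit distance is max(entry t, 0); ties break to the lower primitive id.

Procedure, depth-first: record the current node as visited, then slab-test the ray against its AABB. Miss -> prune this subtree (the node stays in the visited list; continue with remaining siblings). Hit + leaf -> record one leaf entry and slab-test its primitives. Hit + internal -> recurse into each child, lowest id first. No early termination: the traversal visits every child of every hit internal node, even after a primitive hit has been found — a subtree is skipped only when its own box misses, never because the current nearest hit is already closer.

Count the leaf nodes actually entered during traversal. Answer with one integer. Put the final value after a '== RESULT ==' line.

Traverse from the root:
N0 x:[8,50] y:[-7,32] z:[35/2,69/2] -> hit [35/2,32], descend [3, 4, 7, 14]
  N3 x:[13,27] y:[17,32] z:[35/2,59/2] -> hit [35/2,27], descend [5, 10, 16]
    N5 x:[15,21] y:[17,30] z:[35/2,20] -> hit [35/2,20] leaf, test {P7(miss), P17(miss)}
    N10 x:[13,27] y:[17,28] z:[51/2,59/2] -> hit [51/2,27] leaf, test {P14@t=51/2, P18(miss)}
    N16 x:[21,22] y:[27,32] z:[39/2,21] -> miss, prune
  N4 x:[8,25] y:[-7,9] z:[35/2,59/2] -> miss, prune
  N7 x:[25,47] y:[15,32] z:[18,32] -> hit [25,32], descend [8, 9, 17]
    N8 x:[38,43] y:[15,21] z:[37/2,21] -> miss, prune
    N9 x:[34,47] y:[23,32] z:[29,32] -> miss, prune
    N17 x:[25,34] y:[16,22] z:[18,41/2] -> miss, prune
  N14 x:[27,50] y:[-4,14] z:[35/2,69/2] -> miss, prune

11 AABB tests over nodes [0, 3, 5, 10, 16, 4, 7, 8, 9, 17, 14]; 2 leaves entered; closest P14.

== RESULT ==
2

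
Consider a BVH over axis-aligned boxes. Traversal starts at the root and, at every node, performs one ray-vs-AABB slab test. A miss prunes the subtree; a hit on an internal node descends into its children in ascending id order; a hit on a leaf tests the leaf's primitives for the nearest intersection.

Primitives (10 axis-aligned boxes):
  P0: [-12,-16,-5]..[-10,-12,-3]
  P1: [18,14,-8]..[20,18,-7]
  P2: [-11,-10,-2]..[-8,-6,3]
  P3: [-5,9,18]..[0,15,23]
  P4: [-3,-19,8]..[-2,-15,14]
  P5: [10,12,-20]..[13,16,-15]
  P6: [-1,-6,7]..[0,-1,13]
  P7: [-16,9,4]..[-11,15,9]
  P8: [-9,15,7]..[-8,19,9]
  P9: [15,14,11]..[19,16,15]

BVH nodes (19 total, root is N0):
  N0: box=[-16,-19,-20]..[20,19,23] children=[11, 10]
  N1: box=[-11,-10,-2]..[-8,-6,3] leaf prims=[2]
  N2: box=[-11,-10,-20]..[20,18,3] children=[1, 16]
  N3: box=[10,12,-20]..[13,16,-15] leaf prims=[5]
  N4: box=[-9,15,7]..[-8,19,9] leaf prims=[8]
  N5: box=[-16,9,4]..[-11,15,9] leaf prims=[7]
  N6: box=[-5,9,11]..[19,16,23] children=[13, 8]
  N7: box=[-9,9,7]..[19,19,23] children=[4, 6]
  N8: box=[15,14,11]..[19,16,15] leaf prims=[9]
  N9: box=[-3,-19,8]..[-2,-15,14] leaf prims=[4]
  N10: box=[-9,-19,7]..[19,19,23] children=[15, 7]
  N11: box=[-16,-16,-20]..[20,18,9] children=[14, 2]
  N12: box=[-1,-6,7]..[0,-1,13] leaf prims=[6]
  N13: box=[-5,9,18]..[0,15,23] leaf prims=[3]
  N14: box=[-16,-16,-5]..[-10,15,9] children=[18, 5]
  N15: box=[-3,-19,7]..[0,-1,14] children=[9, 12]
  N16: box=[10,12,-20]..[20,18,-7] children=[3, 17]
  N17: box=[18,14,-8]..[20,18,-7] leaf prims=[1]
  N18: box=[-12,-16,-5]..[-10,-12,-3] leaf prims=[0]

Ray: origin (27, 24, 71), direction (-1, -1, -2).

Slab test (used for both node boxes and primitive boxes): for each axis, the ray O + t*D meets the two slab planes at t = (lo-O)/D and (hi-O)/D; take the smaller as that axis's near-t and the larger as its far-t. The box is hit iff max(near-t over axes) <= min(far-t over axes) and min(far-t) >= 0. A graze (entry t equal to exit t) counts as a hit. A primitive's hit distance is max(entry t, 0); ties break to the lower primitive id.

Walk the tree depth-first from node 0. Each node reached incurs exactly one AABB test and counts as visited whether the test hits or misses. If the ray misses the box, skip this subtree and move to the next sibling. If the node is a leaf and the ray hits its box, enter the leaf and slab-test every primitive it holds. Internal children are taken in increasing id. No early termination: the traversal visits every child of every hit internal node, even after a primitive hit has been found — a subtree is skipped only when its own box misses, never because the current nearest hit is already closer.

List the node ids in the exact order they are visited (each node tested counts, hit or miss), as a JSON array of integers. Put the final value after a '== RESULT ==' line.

Trace the traversal:
N0 x:[7,43] y:[5,43] z:[24,91/2] -> hit [24,43], descend [10, 11]
  N10 x:[8,36] y:[5,43] z:[24,32] -> hit [24,32], descend [7, 15]
    N7 x:[8,36] y:[5,15] z:[24,32] -> miss, prune
    N15 x:[27,30] y:[25,43] z:[57/2,32] -> hit [57/2,30], descend [9, 12]
      N9 x:[29,30] y:[39,43] z:[57/2,63/2] -> miss, prune
      N12 x:[27,28] y:[25,30] z:[29,32] -> miss, prune
  N11 x:[7,43] y:[6,40] z:[31,91/2] -> hit [31,40], descend [2, 14]
    N2 x:[7,38] y:[6,34] z:[34,91/2] -> hit [34,34], descend [1, 16]
      N1 x:[35,38] y:[30,34] z:[34,73/2] -> miss, prune
      N16 x:[7,17] y:[6,12] z:[39,91/2] -> miss, prune
    N14 x:[37,43] y:[9,40] z:[31,38] -> hit [37,38], descend [5, 18]
      N5 x:[38,43] y:[9,15] z:[31,67/2] -> miss, prune
      N18 x:[37,39] y:[36,40] z:[37,38] -> hit [37,38] leaf, test {P0@t=37}

13 AABB tests over nodes [0, 10, 7, 15, 9, 12, 11, 2, 1, 16, 14, 5, 18]; 1 leaf entered; closest P0.

== RESULT ==
[0, 10, 7, 15, 9, 12, 11, 2, 1, 16, 14, 5, 18]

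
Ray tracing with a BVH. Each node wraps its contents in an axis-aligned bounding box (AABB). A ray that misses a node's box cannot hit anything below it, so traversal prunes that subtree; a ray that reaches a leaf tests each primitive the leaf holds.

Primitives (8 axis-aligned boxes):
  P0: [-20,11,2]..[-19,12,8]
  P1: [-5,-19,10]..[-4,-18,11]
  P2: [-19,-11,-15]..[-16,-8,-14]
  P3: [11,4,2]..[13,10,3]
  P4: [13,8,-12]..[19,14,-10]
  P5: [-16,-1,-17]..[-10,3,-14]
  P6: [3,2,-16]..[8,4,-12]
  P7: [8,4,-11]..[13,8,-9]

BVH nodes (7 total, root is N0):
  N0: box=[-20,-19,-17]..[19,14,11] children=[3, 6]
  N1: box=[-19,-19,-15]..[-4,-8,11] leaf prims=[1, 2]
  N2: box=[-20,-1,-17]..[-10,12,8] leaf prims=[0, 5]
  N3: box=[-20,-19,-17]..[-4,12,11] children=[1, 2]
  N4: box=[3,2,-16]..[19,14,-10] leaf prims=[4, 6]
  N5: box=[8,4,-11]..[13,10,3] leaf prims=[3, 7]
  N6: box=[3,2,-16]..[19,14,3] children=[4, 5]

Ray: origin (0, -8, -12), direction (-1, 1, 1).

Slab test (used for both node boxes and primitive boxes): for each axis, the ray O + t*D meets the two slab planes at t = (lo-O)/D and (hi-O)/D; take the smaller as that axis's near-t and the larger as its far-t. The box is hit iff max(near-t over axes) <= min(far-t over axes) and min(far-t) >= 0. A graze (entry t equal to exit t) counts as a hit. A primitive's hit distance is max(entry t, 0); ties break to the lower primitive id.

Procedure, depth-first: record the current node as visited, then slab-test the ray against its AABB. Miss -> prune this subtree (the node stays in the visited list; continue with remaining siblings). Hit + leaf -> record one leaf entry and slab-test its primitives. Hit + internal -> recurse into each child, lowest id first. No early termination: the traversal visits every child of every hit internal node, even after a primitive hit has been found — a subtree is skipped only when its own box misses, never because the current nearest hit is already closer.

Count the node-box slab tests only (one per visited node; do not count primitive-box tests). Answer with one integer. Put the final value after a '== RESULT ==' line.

Traverse from the root:
N0 x:[-19,20] y:[-11,22] z:[-5,23] -> hit [-5,20], descend [3, 6]
  N3 x:[4,20] y:[-11,20] z:[-5,23] -> hit [4,20], descend [1, 2]
    N1 x:[4,19] y:[-11,0] z:[-3,23] -> miss, prune
    N2 x:[10,20] y:[7,20] z:[-5,20] -> hit [10,20] leaf, test {P0@t=19, P5(miss)}
  N6 x:[-19,-3] y:[10,22] z:[-4,15] -> miss, prune

order=[0, 3, 1, 2, 6]  |boxes|=5  |leaves|=1  hit=P0

== RESULT ==
5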